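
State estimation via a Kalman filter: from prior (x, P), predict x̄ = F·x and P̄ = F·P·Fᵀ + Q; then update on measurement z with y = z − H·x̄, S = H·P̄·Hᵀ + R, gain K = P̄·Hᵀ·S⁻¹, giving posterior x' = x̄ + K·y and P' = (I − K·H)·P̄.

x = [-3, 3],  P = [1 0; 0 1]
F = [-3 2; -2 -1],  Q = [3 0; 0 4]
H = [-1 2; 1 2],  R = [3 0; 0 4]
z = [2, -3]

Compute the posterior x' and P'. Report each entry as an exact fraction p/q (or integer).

x' = [-225/301, -50/301]
P' = [472/301 38/301; 38/301 251/602]

x̄ = F·x = [15, 3]
P̄ = F·P·Fᵀ + Q = [16 4; 4 9]
y = z − H·x̄ = [11, -24]
S = H·P̄·Hᵀ + R = [39 20; 20 72]
K = P̄·Hᵀ·S⁻¹ = [-132/301 137/301; 71/301 289/1204]
x' = x̄ + K·y = [-225/301, -50/301]
P' = (I − K·H)·P̄ = [472/301 38/301; 38/301 251/602]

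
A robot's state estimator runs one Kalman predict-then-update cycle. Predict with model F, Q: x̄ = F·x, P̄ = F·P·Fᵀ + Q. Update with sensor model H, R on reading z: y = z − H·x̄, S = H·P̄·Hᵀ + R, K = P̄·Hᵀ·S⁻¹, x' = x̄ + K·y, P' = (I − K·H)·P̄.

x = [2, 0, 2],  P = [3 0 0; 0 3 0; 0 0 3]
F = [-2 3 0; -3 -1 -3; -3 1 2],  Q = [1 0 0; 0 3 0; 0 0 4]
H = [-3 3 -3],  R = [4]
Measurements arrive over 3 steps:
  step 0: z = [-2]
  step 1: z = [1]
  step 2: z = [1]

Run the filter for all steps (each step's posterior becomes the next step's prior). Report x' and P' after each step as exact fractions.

step 0: x̄ = F·x = [-4, -12, -2]
step 0: P̄ = F·P·Fᵀ + Q = [40 9 27; 9 60 6; 27 6 46]
step 0: y = z − H·x̄ = [16]
step 0: S = H·P̄·Hᵀ + R = [1534]
step 0: K = P̄·Hᵀ·S⁻¹ = [-87/767; 135/1534; -201/1534]
step 0: x' = x̄ + K·y = [-4460/767, -8124/767, -3142/767]
step 0: P' = (I − K·H)·P̄ = [15542/767 18648/767 3222/767; 18648/767 73815/1534 36339/1534; 3222/767 36339/1534 30163/1534]
step 1: x̄ = F·x = [-15452/767, 30930/767, -1028/767]
step 1: P̄ = F·P·Fᵀ + Q = [342653/1534 -292200/767 189951/1534; -292200/767 593721/767 -68700/767; 189951/1534 -68700/767 324611/1534]
step 1: y = z − H·x̄ = [-141463/767]
step 1: S = H·P̄·Hᵀ + R = [16555004/767]
step 1: K = P̄·Hᵀ·S⁻¹ = [-837753/8277502; 2863863/16555004; -977943/16555004]
step 1: x' = x̄ + K·y = [-12246295/8277502, 139394553/16555004, 158180191/16555004]
step 1: P' = (I − K·H)·P̄ = [18898655/8277502 -25392783/8277502 -21587217/4138751; -25392783/8277502 2121697845/16555004 2168664927/16555004; -21587217/4138751 2168664927/16555004 2256317719/16555004]
step 2: x̄ = F·x = [467168839/16555004, -7111281/217829, 529232705/16555004]
step 2: P̄ = F·P·Fᵀ + Q = [19872451641/16555004 -339722214/217829 20507903655/16555004; -339722214/217829 446992035/217829 -347655258/217829; 20507903655/16555004 -347655258/217829 21568924047/16555004]
step 2: y = z − H·x̄ = [1156782926/4138751]
step 2: S = H·P̄·Hᵀ + R = [994127900317/8277502]
step 2: K = P̄·Hᵀ·S⁻¹ = [-99298865340/994127900317; 129318123798/994127900317; -102747940965/994127900317]
step 2: x' = x̄ + K·y = [1197619528853/3976511601268, 3690017471235/994127900317, 12249285506875/3976511601268]
step 2: P' = (I − K·H)·P̄ = [8512062792747/3976511601268 906598613238/994127900317 -4356074391315/3976511601268; 906598613238/994127900317 19665169450653/994127900317 18586146672351/994127900317; -4356074391315/3976511601268 18586146672351/994127900317 79248650099199/3976511601268]

step 0: x' = [-4460/767, -8124/767, -3142/767], P' = [15542/767 18648/767 3222/767; 18648/767 73815/1534 36339/1534; 3222/767 36339/1534 30163/1534]
step 1: x' = [-12246295/8277502, 139394553/16555004, 158180191/16555004], P' = [18898655/8277502 -25392783/8277502 -21587217/4138751; -25392783/8277502 2121697845/16555004 2168664927/16555004; -21587217/4138751 2168664927/16555004 2256317719/16555004]
step 2: x' = [1197619528853/3976511601268, 3690017471235/994127900317, 12249285506875/3976511601268], P' = [8512062792747/3976511601268 906598613238/994127900317 -4356074391315/3976511601268; 906598613238/994127900317 19665169450653/994127900317 18586146672351/994127900317; -4356074391315/3976511601268 18586146672351/994127900317 79248650099199/3976511601268]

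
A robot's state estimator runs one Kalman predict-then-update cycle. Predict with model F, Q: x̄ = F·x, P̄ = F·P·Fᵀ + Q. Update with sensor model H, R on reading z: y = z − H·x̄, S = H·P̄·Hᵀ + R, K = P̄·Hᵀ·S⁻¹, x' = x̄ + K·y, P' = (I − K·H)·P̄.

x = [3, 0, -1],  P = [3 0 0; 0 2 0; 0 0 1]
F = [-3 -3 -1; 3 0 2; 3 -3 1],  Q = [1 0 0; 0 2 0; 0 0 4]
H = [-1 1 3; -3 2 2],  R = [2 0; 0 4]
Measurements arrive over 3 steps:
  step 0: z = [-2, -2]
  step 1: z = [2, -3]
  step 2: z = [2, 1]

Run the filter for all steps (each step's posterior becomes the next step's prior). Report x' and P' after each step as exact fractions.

step 0: x' = [-4630/10709, -51425/42836, -17035/42836], P' = [75676/53545 60356/53545 15612/53545; 60356/53545 492109/214180 -78457/214180; 15612/53545 -78457/214180 106221/214180]
step 1: x' = [9643932657/5821303483, -2625228875/5821303483, 8063269605/5821303483], P' = [8008912692/5821303483 5936422000/5821303483 1887851848/5821303483; 5936422000/5821303483 11898359424/5821303483 -1749700782/5821303483; 1887851848/5821303483 -1749700782/5821303483 2803250726/5821303483]
step 2: x' = [205653780132601/287325661964327, 251323804086610/287325661964327, 197192795758446/287325661964327], P' = [392102874476644/287325661964327 289903223202000/287325661964327 92610771459760/287325661964327; 289903223202000/287325661964327 584269207495360/287325661964327 -86913293721526/287325661964327; 92610771459760/287325661964327 -86913293721526/287325661964327 138259213139156/287325661964327]

step 0: x̄ = F·x = [-8, 7, 8]
step 0: P̄ = F·P·Fᵀ + Q = [47 -29 -10; -29 33 29; -10 29 50]
step 0: y = z − H·x̄ = [-41, -56]
step 0: S = H·P̄·Hᵀ + R = [824 994; 994 1459]
step 0: K = P̄·Hᵀ·S⁻¹ = [15758/53545 -18773/53545; 7657/214180 12879/107090; 88879/214180 -16477/107090]
step 0: x' = x̄ + K·y = [-4630/10709, -51425/42836, -17035/42836]
step 0: P' = (I − K·H)·P̄ = [75676/53545 60356/53545 15612/53545; 60356/53545 492109/214180 -78457/214180; 15612/53545 -78457/214180 106221/214180]
step 1: x̄ = F·x = [113435/21418, -44815/21418, 20420/10709]
step 1: P̄ = F·P·Fᵀ + Q = [2930824/53545 -1300221/53545 305934/53545; -1300221/53545 1081739/53545 449184/53545; 305934/53545 449184/53545 1154014/53545]
step 1: y = z − H·x̄ = [39283/10709, 284001/21418]
step 1: S = H·P̄·Hᵀ + R = [17965721/53545 24609337/53545; 24609337/53545 51059524/53545]
step 1: K = P̄·Hᵀ·S⁻¹ = [1795532426/5821303483 -2094547595/5821303483; 356417539/5821303483 622012821/5821303483; 2386099774/5821303483 -889113914/5821303483]
step 1: x' = x̄ + K·y = [9643932657/5821303483, -2625228875/5821303483, 8063269605/5821303483]
step 1: P' = (I − K·H)·P̄ = [8008912692/5821303483 5936422000/5821303483 1887851848/5821303483; 5936422000/5821303483 11898359424/5821303483 -1749700782/5821303483; 1887851848/5821303483 -1749700782/5821303483 2803250726/5821303483]
step 2: x̄ = F·x = [-29119380951/5821303483, 45058337181/5821303483, 44870754201/5821303483]
step 2: P̄ = F·P·Fᵀ + Q = [295474505649/5821303483 -137606975620/5821303483 20874658774/5821303483; -137606975620/5821303483 117590046274/5821303483 51747789004/5821303483; 20874658774/5821303483 51747789004/5821303483 120223633482/5821303483]
step 2: y = z − H·x̄ = [-197147373769/5821303483, -261395022134/5821303483]
step 2: S = H·P̄·Hᵀ + R = [1967172592847/5821303483 2715341354005/5821303483; 2715341354005/5821303483 5448580597981/5821303483]
step 2: K = P̄·Hᵀ·S⁻¹ = [87816331552318/287325661964327 -14688594075229/41046523137761; 16813051564391/287325661964327 4464362783631/41046523137761; 117626787118091/287325661964327 -6255016983715/41046523137761]
step 2: x' = x̄ + K·y = [205653780132601/287325661964327, 251323804086610/287325661964327, 197192795758446/287325661964327]
step 2: P' = (I − K·H)·P̄ = [392102874476644/287325661964327 289903223202000/287325661964327 92610771459760/287325661964327; 289903223202000/287325661964327 584269207495360/287325661964327 -86913293721526/287325661964327; 92610771459760/287325661964327 -86913293721526/287325661964327 138259213139156/287325661964327]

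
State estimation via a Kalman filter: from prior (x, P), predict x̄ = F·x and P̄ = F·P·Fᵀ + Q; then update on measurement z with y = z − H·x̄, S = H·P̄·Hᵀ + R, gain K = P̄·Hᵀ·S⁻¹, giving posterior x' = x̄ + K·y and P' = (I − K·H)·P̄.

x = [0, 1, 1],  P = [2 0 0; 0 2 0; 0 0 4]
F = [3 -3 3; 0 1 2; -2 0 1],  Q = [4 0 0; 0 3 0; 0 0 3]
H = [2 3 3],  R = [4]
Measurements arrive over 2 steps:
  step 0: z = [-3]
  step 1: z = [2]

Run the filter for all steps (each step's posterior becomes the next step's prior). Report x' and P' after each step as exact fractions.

step 0: x' = [-1545/496, 1131/992, -43/992], P' = [8239/248 -3741/496 -7107/496; -3741/496 5703/992 -551/992; -7107/496 -551/992 10119/992]
step 1: x' = [-1588841/122555, 434513/245110, 9232727/1225550], P' = [8188304/24511 -1461858/24511 -19986918/122555; -1461858/24511 619597/49022 6686459/245110; -19986918/122555 6686459/245110 100176421/1225550]

step 0: x̄ = F·x = [0, 3, 1]
step 0: P̄ = F·P·Fᵀ + Q = [76 18 0; 18 21 8; 0 8 15]
step 0: y = z − H·x̄ = [-15]
step 0: S = H·P̄·Hᵀ + R = [992]
step 0: K = P̄·Hᵀ·S⁻¹ = [103/496; 123/992; 69/992]
step 0: x' = x̄ + K·y = [-1545/496, 1131/992, -43/992]
step 0: P' = (I − K·H)·P̄ = [8239/248 -3741/496 -7107/496; -3741/496 5703/992 -551/992; -7107/496 -551/992 10119/992]
step 1: x̄ = F·x = [-1599/124, 1045/992, 6137/992]
step 1: P̄ = F·P·Fᵀ + Q = [10366/31 -7809/124 -20997/124; -7809/124 46951/992 91507/992; -20997/124 91507/992 201775/992]
step 1: y = z − H·x̄ = [3011/496]
step 1: S = H·P̄·Hᵀ + R = [612775/248]
step 1: K = P̄·Hᵀ·S⁻¹ = [-1396/122555; 29043/245110; 271947/1225550]
step 1: x' = x̄ + K·y = [-1588841/122555, 434513/245110, 9232727/1225550]
step 1: P' = (I − K·H)·P̄ = [8188304/24511 -1461858/24511 -19986918/122555; -1461858/24511 619597/49022 6686459/245110; -19986918/122555 6686459/245110 100176421/1225550]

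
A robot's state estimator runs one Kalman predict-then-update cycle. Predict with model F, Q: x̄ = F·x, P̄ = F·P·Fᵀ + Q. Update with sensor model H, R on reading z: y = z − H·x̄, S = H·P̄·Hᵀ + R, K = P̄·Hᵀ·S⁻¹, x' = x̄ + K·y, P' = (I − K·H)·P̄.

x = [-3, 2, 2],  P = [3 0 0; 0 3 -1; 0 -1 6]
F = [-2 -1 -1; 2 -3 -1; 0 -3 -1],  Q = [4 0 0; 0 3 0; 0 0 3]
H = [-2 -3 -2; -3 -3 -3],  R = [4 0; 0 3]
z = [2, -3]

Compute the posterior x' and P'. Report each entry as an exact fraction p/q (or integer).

x' = [12949/2611, -11401/2611, 2245/5222]
P' = [35867/5222 -10380/2611 -11901/5222; -10380/2611 9938/2611 -727/2611; -11901/5222 -727/2611 7031/2611]

x̄ = F·x = [2, -14, -8]
P̄ = F·P·Fᵀ + Q = [23 -1 11; -1 42 27; 11 27 30]
y = z − H·x̄ = [-52, -63]
S = H·P̄·Hᵀ + R = [994 1218; 1218 1524]
K = P̄·Hᵀ·S⁻¹ = [3587/5222 -229/373; -1900/2611 167/373; 5/2611 -101/746]
x' = x̄ + K·y = [12949/2611, -11401/2611, 2245/5222]
P' = (I − K·H)·P̄ = [35867/5222 -10380/2611 -11901/5222; -10380/2611 9938/2611 -727/2611; -11901/5222 -727/2611 7031/2611]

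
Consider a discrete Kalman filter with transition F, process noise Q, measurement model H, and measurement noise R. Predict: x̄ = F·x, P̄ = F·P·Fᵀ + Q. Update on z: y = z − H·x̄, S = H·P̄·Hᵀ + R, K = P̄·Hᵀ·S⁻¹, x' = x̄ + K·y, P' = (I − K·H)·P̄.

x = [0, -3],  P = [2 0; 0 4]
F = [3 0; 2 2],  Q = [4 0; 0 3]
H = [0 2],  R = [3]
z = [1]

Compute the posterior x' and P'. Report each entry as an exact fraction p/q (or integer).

x' = [104/37, 12/37]
P' = [622/37 12/37; 12/37 27/37]

x̄ = F·x = [0, -6]
P̄ = F·P·Fᵀ + Q = [22 12; 12 27]
y = z − H·x̄ = [13]
S = H·P̄·Hᵀ + R = [111]
K = P̄·Hᵀ·S⁻¹ = [8/37; 18/37]
x' = x̄ + K·y = [104/37, 12/37]
P' = (I − K·H)·P̄ = [622/37 12/37; 12/37 27/37]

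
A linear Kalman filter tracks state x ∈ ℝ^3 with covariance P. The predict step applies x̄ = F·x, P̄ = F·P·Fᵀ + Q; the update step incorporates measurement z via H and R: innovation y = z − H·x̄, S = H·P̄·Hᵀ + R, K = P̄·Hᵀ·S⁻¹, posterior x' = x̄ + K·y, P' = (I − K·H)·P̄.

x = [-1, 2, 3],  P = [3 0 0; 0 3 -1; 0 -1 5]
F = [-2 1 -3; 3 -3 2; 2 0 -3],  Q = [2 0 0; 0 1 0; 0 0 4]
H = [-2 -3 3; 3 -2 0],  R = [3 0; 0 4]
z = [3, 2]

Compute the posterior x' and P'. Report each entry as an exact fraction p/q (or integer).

x̄ = F·x = [-5, -3, -11]
P̄ = F·P·Fᵀ + Q = [68 -68 36; -68 87 -21; 36 -21 61]
y = z − H·x̄ = [17, 11]
S = H·P̄·Hᵀ + R = [737 904; 904 1780]
K = P̄·Hᵀ·S⁻¹ = [1480/123661 22869/123661; 1768/123661 -54317/247322; 43530/123661 -23373/247322]
x' = x̄ + K·y = [-341586/123661, -1279341/247322, -1497625/247322]
P' = (I − K·H)·P̄ = [373008/123661 513774/123661 763926/123661; 513774/123661 824978/123661 1169262/123661; 763926/123661 1169262/123661 1722076/123661]

x' = [-341586/123661, -1279341/247322, -1497625/247322]
P' = [373008/123661 513774/123661 763926/123661; 513774/123661 824978/123661 1169262/123661; 763926/123661 1169262/123661 1722076/123661]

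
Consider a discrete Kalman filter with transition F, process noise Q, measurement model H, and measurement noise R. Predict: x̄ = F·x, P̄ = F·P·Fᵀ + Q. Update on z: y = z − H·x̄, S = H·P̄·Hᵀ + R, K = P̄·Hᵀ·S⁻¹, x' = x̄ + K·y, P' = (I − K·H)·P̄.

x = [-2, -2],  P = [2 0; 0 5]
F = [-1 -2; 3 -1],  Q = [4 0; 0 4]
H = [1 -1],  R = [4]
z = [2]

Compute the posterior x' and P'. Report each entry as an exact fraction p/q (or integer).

x̄ = F·x = [6, -4]
P̄ = F·P·Fᵀ + Q = [26 4; 4 27]
y = z − H·x̄ = [-8]
S = H·P̄·Hᵀ + R = [49]
K = P̄·Hᵀ·S⁻¹ = [22/49; -23/49]
x' = x̄ + K·y = [118/49, -12/49]
P' = (I − K·H)·P̄ = [790/49 702/49; 702/49 794/49]

x' = [118/49, -12/49]
P' = [790/49 702/49; 702/49 794/49]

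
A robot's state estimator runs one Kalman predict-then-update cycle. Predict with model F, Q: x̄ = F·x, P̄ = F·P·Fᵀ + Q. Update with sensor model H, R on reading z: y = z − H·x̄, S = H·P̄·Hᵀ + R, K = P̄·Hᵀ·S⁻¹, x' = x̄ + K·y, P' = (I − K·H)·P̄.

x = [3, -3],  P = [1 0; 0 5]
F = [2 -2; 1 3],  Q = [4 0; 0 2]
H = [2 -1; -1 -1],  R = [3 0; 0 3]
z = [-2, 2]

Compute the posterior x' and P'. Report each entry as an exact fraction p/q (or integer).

x̄ = F·x = [12, -6]
P̄ = F·P·Fᵀ + Q = [28 -28; -28 48]
y = z − H·x̄ = [-32, 8]
S = H·P̄·Hᵀ + R = [275 20; 20 23]
K = P̄·Hᵀ·S⁻¹ = [644/1975 -112/395; -664/1975 -228/395]
x' = x̄ + K·y = [-1388/1975, 278/1975]
P' = (I − K·H)·P̄ = [1204/1975 476/1975; 476/1975 2944/1975]

x' = [-1388/1975, 278/1975]
P' = [1204/1975 476/1975; 476/1975 2944/1975]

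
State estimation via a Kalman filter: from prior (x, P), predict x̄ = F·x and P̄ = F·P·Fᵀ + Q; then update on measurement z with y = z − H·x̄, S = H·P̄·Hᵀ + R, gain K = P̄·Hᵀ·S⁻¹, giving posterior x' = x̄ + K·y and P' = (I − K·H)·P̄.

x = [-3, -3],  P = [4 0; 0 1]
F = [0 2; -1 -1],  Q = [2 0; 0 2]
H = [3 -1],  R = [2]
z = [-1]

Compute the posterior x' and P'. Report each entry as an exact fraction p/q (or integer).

x̄ = F·x = [-6, 6]
P̄ = F·P·Fᵀ + Q = [6 -2; -2 7]
y = z − H·x̄ = [23]
S = H·P̄·Hᵀ + R = [75]
K = P̄·Hᵀ·S⁻¹ = [4/15; -13/75]
x' = x̄ + K·y = [2/15, 151/75]
P' = (I − K·H)·P̄ = [2/3 22/15; 22/15 356/75]

x' = [2/15, 151/75]
P' = [2/3 22/15; 22/15 356/75]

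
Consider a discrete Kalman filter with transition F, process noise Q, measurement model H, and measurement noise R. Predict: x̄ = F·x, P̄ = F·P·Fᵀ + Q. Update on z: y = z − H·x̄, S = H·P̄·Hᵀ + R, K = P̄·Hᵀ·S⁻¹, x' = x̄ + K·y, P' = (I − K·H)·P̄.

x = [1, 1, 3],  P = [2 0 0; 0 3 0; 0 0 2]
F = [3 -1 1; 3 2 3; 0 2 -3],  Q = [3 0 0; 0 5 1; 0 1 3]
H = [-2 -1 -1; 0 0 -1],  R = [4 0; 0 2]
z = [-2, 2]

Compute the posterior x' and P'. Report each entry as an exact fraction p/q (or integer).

x̄ = F·x = [5, 14, -7]
P̄ = F·P·Fᵀ + Q = [26 18 -12; 18 53 -5; -12 -5 33]
y = z − H·x̄ = [15, -5]
S = H·P̄·Hᵀ + R = [208 4; 4 35]
K = P̄·Hᵀ·S⁻¹ = [-1039/3632 341/908; -185/454 43/227; -1/908 -214/227]
x' = x̄ + K·y = [-4245/3632, 3151/454, -2091/908]
P' = (I − K·H)·P̄ = [8901/1816 -1795/227 -341/454; -1795/227 4046/227 -86/227; -341/454 -86/227 428/227]

x' = [-4245/3632, 3151/454, -2091/908]
P' = [8901/1816 -1795/227 -341/454; -1795/227 4046/227 -86/227; -341/454 -86/227 428/227]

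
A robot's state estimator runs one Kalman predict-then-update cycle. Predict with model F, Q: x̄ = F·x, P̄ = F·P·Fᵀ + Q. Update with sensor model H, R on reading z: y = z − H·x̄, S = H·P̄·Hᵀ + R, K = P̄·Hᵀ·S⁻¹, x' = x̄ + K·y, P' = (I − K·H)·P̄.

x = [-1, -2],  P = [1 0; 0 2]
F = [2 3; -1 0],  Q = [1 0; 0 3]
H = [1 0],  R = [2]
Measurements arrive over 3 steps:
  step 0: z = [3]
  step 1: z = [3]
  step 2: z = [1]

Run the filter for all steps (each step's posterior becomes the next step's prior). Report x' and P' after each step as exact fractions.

step 0: x' = [53/25, 3/25], P' = [46/25 -4/25; -4/25 96/25]
step 1: x' = [661/215, -2151/1075], P' = [82/43 -32/215; -32/215 4947/1075]
step 2: x' = [13048/13507, -42299/13507], P' = [25939/13507 -1810/13507; -1810/13507 63231/13507]

step 0: x̄ = F·x = [-8, 1]
step 0: P̄ = F·P·Fᵀ + Q = [23 -2; -2 4]
step 0: y = z − H·x̄ = [11]
step 0: S = H·P̄·Hᵀ + R = [25]
step 0: K = P̄·Hᵀ·S⁻¹ = [23/25; -2/25]
step 0: x' = x̄ + K·y = [53/25, 3/25]
step 0: P' = (I − K·H)·P̄ = [46/25 -4/25; -4/25 96/25]
step 1: x̄ = F·x = [23/5, -53/25]
step 1: P̄ = F·P·Fᵀ + Q = [41 -16/5; -16/5 121/25]
step 1: y = z − H·x̄ = [-8/5]
step 1: S = H·P̄·Hᵀ + R = [43]
step 1: K = P̄·Hᵀ·S⁻¹ = [41/43; -16/215]
step 1: x' = x̄ + K·y = [661/215, -2151/1075]
step 1: P' = (I − K·H)·P̄ = [82/43 -32/215; -32/215 4947/1075]
step 2: x̄ = F·x = [157/1075, -661/215]
step 2: P̄ = F·P·Fᵀ + Q = [51878/1075 -724/215; -724/215 211/43]
step 2: y = z − H·x̄ = [918/1075]
step 2: S = H·P̄·Hᵀ + R = [54028/1075]
step 2: K = P̄·Hᵀ·S⁻¹ = [25939/27014; -905/13507]
step 2: x' = x̄ + K·y = [13048/13507, -42299/13507]
step 2: P' = (I − K·H)·P̄ = [25939/13507 -1810/13507; -1810/13507 63231/13507]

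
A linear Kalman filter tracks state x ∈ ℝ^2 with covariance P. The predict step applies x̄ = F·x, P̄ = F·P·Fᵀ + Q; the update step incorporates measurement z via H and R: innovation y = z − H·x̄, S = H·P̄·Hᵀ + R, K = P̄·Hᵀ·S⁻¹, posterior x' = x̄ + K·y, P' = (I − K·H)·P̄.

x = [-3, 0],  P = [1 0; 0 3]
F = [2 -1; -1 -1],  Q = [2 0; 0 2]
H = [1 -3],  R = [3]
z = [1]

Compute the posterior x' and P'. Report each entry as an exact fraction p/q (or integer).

x' = [-22/5, -23/15]
P' = [42/5 27/10; 27/10 71/60]

x̄ = F·x = [-6, 3]
P̄ = F·P·Fᵀ + Q = [9 1; 1 6]
y = z − H·x̄ = [16]
S = H·P̄·Hᵀ + R = [60]
K = P̄·Hᵀ·S⁻¹ = [1/10; -17/60]
x' = x̄ + K·y = [-22/5, -23/15]
P' = (I − K·H)·P̄ = [42/5 27/10; 27/10 71/60]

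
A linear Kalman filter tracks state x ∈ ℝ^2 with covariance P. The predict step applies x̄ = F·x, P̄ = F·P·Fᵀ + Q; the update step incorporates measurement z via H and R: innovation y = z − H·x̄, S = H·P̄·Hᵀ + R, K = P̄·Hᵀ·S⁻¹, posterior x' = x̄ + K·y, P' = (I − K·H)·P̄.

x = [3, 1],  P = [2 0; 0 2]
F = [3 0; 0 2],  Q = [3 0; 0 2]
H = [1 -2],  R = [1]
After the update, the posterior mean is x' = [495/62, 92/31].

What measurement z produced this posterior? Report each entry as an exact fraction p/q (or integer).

x̄ = F·x = [9, 2]
P̄ = F·P·Fᵀ + Q = [21 0; 0 10]
S = H·P̄·Hᵀ + R = [62]
K = P̄·Hᵀ·S⁻¹ = [21/62; -10/31]
x' − x̄ = [-63/62, 30/31] = K·y
y = (KᵀK)⁻¹·Kᵀ·(x' − x̄) = [-3]
z = y + H·x̄ = [-3] + [5] = [2]

z = [2]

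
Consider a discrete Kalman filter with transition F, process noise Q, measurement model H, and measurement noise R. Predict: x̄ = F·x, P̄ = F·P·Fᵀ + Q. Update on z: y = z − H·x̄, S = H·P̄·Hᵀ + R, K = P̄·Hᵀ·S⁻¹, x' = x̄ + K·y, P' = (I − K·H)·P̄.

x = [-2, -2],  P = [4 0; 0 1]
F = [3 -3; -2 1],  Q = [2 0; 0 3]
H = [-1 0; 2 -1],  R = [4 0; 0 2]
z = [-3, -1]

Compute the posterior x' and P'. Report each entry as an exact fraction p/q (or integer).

x̄ = F·x = [0, 2]
P̄ = F·P·Fᵀ + Q = [47 -27; -27 20]
y = z − H·x̄ = [-3, 1]
S = H·P̄·Hᵀ + R = [51 -121; -121 318]
K = P̄·Hᵀ·S⁻¹ = [-305/1577 484/1577; -368/1577 -507/1577]
x' = x̄ + K·y = [1399/1577, 3751/1577]
P' = (I − K·H)·P̄ = [1220/1577 1472/1577; 1472/1577 3958/1577]

x' = [1399/1577, 3751/1577]
P' = [1220/1577 1472/1577; 1472/1577 3958/1577]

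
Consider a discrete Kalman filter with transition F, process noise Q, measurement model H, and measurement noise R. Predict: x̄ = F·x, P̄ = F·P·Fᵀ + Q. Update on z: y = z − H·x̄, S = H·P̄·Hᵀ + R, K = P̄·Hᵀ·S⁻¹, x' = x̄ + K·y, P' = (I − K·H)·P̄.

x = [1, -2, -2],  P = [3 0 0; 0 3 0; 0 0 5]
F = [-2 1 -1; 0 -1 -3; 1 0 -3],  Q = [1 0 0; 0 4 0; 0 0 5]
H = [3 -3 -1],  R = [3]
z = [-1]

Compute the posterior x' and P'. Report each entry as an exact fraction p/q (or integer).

x̄ = F·x = [-2, 8, 7]
P̄ = F·P·Fᵀ + Q = [21 12 9; 12 52 45; 9 45 53]
y = z − H·x̄ = [36]
S = H·P̄·Hᵀ + R = [713]
K = P̄·Hᵀ·S⁻¹ = [18/713; -165/713; -7/31]
x' = x̄ + K·y = [-778/713, -236/713, -35/31]
P' = (I − K·H)·P̄ = [14649/713 11526/713 405/31; 11526/713 9851/713 240/31; 405/31 240/31 516/31]

x' = [-778/713, -236/713, -35/31]
P' = [14649/713 11526/713 405/31; 11526/713 9851/713 240/31; 405/31 240/31 516/31]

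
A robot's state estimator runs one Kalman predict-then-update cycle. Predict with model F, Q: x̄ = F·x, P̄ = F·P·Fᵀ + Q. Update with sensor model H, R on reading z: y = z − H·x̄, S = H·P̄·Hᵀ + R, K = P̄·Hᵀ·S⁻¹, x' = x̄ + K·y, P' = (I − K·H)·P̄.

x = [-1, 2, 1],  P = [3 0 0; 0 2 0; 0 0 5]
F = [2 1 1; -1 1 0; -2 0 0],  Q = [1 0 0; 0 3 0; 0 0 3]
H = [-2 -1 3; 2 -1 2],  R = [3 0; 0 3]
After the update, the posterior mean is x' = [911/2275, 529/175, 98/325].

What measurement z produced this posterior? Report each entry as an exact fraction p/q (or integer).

z = [-3, -2]

x̄ = F·x = [1, 3, 2]
P̄ = F·P·Fᵀ + Q = [20 -4 -12; -4 8 6; -12 6 15]
S = H·P̄·Hᵀ + R = [318 -36; -36 47]
K = P̄·Hᵀ·S⁻¹ = [-444/2275 628/2275; 9/175 -8/175; 141/650 54/325]
x' − x̄ = [-1364/2275, 4/175, -552/325] = K·y
y = (KᵀK)⁻¹·Kᵀ·(x' − x̄) = [-4, -5]
z = y + H·x̄ = [-4, -5] + [1, 3] = [-3, -2]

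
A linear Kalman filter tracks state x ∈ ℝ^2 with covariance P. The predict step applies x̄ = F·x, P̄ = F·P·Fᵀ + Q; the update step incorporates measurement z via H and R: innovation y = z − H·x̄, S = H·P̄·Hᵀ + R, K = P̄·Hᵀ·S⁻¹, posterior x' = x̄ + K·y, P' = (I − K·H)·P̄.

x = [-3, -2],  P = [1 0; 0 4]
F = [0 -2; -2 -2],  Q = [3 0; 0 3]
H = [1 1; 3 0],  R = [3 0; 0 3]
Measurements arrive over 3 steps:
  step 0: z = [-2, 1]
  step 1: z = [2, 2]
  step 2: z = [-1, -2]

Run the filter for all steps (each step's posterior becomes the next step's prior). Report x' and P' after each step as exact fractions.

step 0: x' = [-2/113, 61/791], P' = [34/113 -19/113; -19/113 1879/791]
step 1: x' = [213268/306709, 317110/306709], P' = [90234/306709 -39615/306709; -39615/306709 635001/306709]
step 2: x' = [-6950171/11878631, -38603456/35635893], P' = [3491118/11878631 -1543893/11878631; -1543893/11878631 24545459/11878631]

step 0: x̄ = F·x = [4, 10]
step 0: P̄ = F·P·Fᵀ + Q = [19 16; 16 23]
step 0: y = z − H·x̄ = [-16, -11]
step 0: S = H·P̄·Hᵀ + R = [77 105; 105 174]
step 0: K = P̄·Hᵀ·S⁻¹ = [5/113 34/113; 582/791 -19/113]
step 0: x' = x̄ + K·y = [-2/113, 61/791]
step 0: P' = (I − K·H)·P̄ = [34/113 -19/113; -19/113 1879/791]
step 1: x̄ = F·x = [-122/791, -94/791]
step 1: P̄ = F·P·Fᵀ + Q = [9889/791 6984/791; 6984/791 9777/791]
step 1: y = z − H·x̄ = [1798/791, 1948/791]
step 1: S = H·P̄·Hᵀ + R = [36007/791 50619/791; 50619/791 91374/791]
step 1: K = P̄·Hᵀ·S⁻¹ = [16873/306709 90234/306709; 198462/306709 -39615/306709]
step 1: x' = x̄ + K·y = [213268/306709, 317110/306709]
step 1: P' = (I − K·H)·P̄ = [90234/306709 -39615/306709; -39615/306709 635001/306709]
step 2: x̄ = F·x = [-634220/306709, -1060756/306709]
step 2: P̄ = F·P·Fᵀ + Q = [3460131/306709 2381544/306709; 2381544/306709 3504147/306709]
step 2: y = z − H·x̄ = [1388267/306709, 1289242/306709]
step 2: S = H·P̄·Hᵀ + R = [12647493/306709 17525025/306709; 17525025/306709 32061306/306709]
step 2: K = P̄·Hᵀ·S⁻¹ = [649075/11878631 3491118/11878631; 23001566/35635893 -1543893/11878631]
step 2: x' = x̄ + K·y = [-6950171/11878631, -38603456/35635893]
step 2: P' = (I − K·H)·P̄ = [3491118/11878631 -1543893/11878631; -1543893/11878631 24545459/11878631]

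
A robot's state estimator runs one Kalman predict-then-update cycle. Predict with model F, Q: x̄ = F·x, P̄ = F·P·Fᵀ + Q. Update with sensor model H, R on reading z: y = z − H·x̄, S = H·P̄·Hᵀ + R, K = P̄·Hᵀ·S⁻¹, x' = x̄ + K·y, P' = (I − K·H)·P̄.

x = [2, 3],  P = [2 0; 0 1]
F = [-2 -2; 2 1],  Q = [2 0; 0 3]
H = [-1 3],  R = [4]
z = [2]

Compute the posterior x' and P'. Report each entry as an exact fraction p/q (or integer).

x' = [-292/93, -16/93]
P' = [334/93 82/93; 82/93 58/93]

x̄ = F·x = [-10, 7]
P̄ = F·P·Fᵀ + Q = [14 -10; -10 12]
y = z − H·x̄ = [-29]
S = H·P̄·Hᵀ + R = [186]
K = P̄·Hᵀ·S⁻¹ = [-22/93; 23/93]
x' = x̄ + K·y = [-292/93, -16/93]
P' = (I − K·H)·P̄ = [334/93 82/93; 82/93 58/93]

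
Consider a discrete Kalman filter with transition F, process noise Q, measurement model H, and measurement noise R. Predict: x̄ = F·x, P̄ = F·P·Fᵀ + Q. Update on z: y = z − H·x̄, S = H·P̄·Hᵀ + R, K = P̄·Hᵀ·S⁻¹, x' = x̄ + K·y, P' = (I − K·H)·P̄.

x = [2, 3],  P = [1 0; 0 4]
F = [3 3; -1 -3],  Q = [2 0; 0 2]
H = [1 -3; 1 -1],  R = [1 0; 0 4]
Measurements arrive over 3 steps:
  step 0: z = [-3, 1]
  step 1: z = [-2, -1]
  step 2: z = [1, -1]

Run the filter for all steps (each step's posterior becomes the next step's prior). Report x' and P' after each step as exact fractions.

step 0: x' = [4289/1972, 3307/1972], P' = [2933/986 975/986; 975/986 429/986]
step 1: x' = [-1266433/985658, 178031/985658], P' = [1308520/492829 417900/492829; 417900/492829 184716/492829]
step 2: x' = [-130937755/108193279, -76312168/108193279], P' = [574630523/216386558 183583305/216386558; 183583305/216386558 81150987/216386558]

step 0: x̄ = F·x = [15, -11]
step 0: P̄ = F·P·Fᵀ + Q = [47 -39; -39 39]
step 0: y = z − H·x̄ = [-51, -25]
step 0: S = H·P̄·Hᵀ + R = [633 320; 320 168]
step 0: K = P̄·Hᵀ·S⁻¹ = [4/493 979/1972; -156/493 273/1972]
step 0: x' = x̄ + K·y = [4289/1972, 3307/1972]
step 0: P' = (I − K·H)·P̄ = [2933/986 975/986; 975/986 429/986]
step 1: x̄ = F·x = [5697/493, -245/34]
step 1: P̄ = F·P·Fᵀ + Q = [24890/493 -420/17; -420/17 252/17]
step 1: y = z − H·x̄ = [-34681/986, -19485/986]
step 1: S = H·P̄·Hᵀ + R = [164235/493 95534/493; 95534/493 58530/493]
step 1: K = P̄·Hᵀ·S⁻¹ = [54820/492829 222655/492829; -136248/492829 58296/492829]
step 1: x' = x̄ + K·y = [-1266433/985658, 178031/985658]
step 1: P' = (I − K·H)·P̄ = [1308520/492829 417900/492829; 417900/492829 184716/492829]
step 2: x̄ = F·x = [-1632603/492829, 366170/492829]
step 2: P̄ = F·P·Fᵀ + Q = [21946982/492829 -10602804/492829; -10602804/492829 6464022/492829]
step 2: y = z − H·x̄ = [3223942/492829, 1505944/492829]
step 2: S = H·P̄·Hᵀ + R = [144232833/492829 83750264/492829; 83750264/492829 51587928/492829]
step 2: K = P̄·Hᵀ·S⁻¹ = [11940304/108193279 195523609/432773116; -29934828/108193279 51216159/432773116]
step 2: x' = x̄ + K·y = [-130937755/108193279, -76312168/108193279]
step 2: P' = (I − K·H)·P̄ = [574630523/216386558 183583305/216386558; 183583305/216386558 81150987/216386558]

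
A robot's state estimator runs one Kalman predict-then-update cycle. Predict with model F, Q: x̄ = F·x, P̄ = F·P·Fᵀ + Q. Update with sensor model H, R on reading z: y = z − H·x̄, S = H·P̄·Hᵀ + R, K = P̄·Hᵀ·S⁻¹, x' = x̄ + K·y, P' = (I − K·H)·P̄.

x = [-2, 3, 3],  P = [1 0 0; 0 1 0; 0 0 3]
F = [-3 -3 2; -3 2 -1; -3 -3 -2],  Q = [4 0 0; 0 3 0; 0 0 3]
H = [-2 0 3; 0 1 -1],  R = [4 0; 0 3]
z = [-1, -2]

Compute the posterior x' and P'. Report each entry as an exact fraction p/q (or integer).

x' = [76715/10589, 43013/10589, 47475/10589]
P' = [189361/10589 105171/10589 123126/10589; 105171/10589 88758/10589 72462/10589; 123126/10589 72462/10589 84648/10589]

x̄ = F·x = [3, 9, -9]
P̄ = F·P·Fᵀ + Q = [34 -3 6; -3 19 9; 6 9 33]
y = z − H·x̄ = [32, -20]
S = H·P̄·Hᵀ + R = [365 -54; -54 37]
K = P̄·Hᵀ·S⁻¹ = [-2336/10589 -5985/10589; 1761/10589 5432/10589; 1923/10589 -4062/10589]
x' = x̄ + K·y = [76715/10589, 43013/10589, 47475/10589]
P' = (I − K·H)·P̄ = [189361/10589 105171/10589 123126/10589; 105171/10589 88758/10589 72462/10589; 123126/10589 72462/10589 84648/10589]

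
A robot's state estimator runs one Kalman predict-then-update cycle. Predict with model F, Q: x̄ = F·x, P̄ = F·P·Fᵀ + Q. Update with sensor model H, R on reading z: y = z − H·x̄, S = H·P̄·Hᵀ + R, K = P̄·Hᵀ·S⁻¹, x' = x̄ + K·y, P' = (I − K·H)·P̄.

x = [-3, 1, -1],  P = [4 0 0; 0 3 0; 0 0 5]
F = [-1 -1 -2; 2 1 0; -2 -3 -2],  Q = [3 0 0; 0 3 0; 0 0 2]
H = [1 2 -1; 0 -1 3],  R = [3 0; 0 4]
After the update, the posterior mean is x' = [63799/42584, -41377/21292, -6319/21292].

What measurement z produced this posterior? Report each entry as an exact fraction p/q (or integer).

x̄ = F·x = [4, -5, 5]
P̄ = F·P·Fᵀ + Q = [30 -11 37; -11 22 -25; 37 -25 65]
S = H·P̄·Hᵀ + R = [168 -292; -292 761]
K = P̄·Hᵀ·S⁻¹ = [13555/42584 3007/10646; 7907/21292 80/5323; 2441/21292 1773/5323]
x' − x̄ = [-106537/42584, 65083/21292, -112779/21292] = K·y
y = (KᵀK)⁻¹·Kᵀ·(x' − x̄) = [9, -19]
z = y + H·x̄ = [9, -19] + [-11, 20] = [-2, 1]

z = [-2, 1]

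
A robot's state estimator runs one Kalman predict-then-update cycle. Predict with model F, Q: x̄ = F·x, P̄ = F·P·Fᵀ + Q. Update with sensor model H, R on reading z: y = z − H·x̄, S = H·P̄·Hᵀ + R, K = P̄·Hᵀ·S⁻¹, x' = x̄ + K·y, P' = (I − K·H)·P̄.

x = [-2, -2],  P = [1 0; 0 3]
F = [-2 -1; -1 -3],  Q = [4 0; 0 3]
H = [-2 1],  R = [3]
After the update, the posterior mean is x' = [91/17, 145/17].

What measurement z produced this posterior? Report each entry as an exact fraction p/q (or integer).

z = [-2]

x̄ = F·x = [6, 8]
P̄ = F·P·Fᵀ + Q = [11 11; 11 31]
S = H·P̄·Hᵀ + R = [34]
K = P̄·Hᵀ·S⁻¹ = [-11/34; 9/34]
x' − x̄ = [-11/17, 9/17] = K·y
y = (KᵀK)⁻¹·Kᵀ·(x' − x̄) = [2]
z = y + H·x̄ = [2] + [-4] = [-2]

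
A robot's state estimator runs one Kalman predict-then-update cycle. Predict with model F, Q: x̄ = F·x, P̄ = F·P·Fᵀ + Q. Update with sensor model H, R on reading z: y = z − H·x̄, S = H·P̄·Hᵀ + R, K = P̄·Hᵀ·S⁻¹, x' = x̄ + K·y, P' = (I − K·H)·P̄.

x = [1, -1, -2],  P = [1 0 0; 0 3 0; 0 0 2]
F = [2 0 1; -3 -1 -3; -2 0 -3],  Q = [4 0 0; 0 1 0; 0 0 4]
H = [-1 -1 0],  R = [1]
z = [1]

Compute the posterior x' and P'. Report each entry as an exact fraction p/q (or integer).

x' = [5/9, -23/18, 1/9]
P' = [88/9 -89/9 -76/9; -89/9 197/18 83/9; -76/9 83/9 136/9]

x̄ = F·x = [0, 4, 4]
P̄ = F·P·Fᵀ + Q = [10 -12 -10; -12 31 24; -10 24 26]
y = z − H·x̄ = [5]
S = H·P̄·Hᵀ + R = [18]
K = P̄·Hᵀ·S⁻¹ = [1/9; -19/18; -7/9]
x' = x̄ + K·y = [5/9, -23/18, 1/9]
P' = (I − K·H)·P̄ = [88/9 -89/9 -76/9; -89/9 197/18 83/9; -76/9 83/9 136/9]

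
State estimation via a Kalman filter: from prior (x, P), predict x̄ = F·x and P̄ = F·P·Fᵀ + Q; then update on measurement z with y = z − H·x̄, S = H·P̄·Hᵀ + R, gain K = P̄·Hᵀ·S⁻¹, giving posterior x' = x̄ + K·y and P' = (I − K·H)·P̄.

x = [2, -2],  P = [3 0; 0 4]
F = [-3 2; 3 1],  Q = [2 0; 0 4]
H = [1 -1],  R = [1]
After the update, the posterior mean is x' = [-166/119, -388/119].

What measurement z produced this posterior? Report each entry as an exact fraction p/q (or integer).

x̄ = F·x = [-10, 4]
P̄ = F·P·Fᵀ + Q = [45 -19; -19 35]
S = H·P̄·Hᵀ + R = [119]
K = P̄·Hᵀ·S⁻¹ = [64/119; -54/119]
x' − x̄ = [1024/119, -864/119] = K·y
y = (KᵀK)⁻¹·Kᵀ·(x' − x̄) = [16]
z = y + H·x̄ = [16] + [-14] = [2]

z = [2]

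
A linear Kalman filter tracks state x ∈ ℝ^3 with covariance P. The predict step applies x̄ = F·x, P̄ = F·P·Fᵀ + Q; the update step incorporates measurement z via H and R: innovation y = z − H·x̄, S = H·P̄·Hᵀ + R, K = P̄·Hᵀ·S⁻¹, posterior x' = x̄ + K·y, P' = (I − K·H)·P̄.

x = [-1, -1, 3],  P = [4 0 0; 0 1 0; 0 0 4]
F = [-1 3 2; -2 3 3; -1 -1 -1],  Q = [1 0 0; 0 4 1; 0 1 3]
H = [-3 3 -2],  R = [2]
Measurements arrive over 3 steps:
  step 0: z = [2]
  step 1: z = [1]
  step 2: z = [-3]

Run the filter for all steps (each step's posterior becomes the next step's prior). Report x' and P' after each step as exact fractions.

step 0: x' = [56/155, 232/155, 97/155], P' = [2441/155 2407/155 -98/155; 2407/155 3019/155 834/155; -98/155 834/155 1419/155]
step 1: x' = [166776/65309, 141233/65309, -71707/65309], P' = [3529756/65309 1574462/65309 -2971718/65309; 1574462/65309 1132934/65309 -710062/65309; -2971718/65309 -710062/65309 3411494/65309]
step 2: x' = [214982579/105636457, -145833874/105636457, -382723076/105636457], P' = [5323700450/105636457 2089063154/105636457 -4895640855/105636457; 2089063154/105636457 1789257520/105636457 -528090865/105636457; -4895640855/105636457 -528090865/105636457 6552031650/105636457]

step 0: x̄ = F·x = [4, 8, -1]
step 0: P̄ = F·P·Fᵀ + Q = [30 41 -7; 41 65 -6; -7 -6 12]
step 0: y = z − H·x̄ = [-12]
step 0: S = H·P̄·Hᵀ + R = [155]
step 0: K = P̄·Hᵀ·S⁻¹ = [47/155; 84/155; -21/155]
step 0: x' = x̄ + K·y = [56/155, 232/155, 97/155]
step 0: P' = (I − K·H)·P̄ = [2441/155 2407/155 -98/155; 2407/155 3019/155 834/155; -98/155 834/155 1419/155]
step 1: x̄ = F·x = [834/155, 175/31, -77/31]
step 1: P̄ = F·P·Fᵀ + Q = [31401/155 6420/31 -3668/31; 6420/31 7526/31 -3118/31; -3668/31 -3118/31 2726/31]
step 1: y = z − H·x̄ = [-738/155]
step 1: S = H·P̄·Hᵀ + R = [65309/155]
step 1: K = P̄·Hᵀ·S⁻¹ = [38777/65309; 47770/65309; -19010/65309]
step 1: x' = x̄ + K·y = [166776/65309, 141233/65309, -71707/65309]
step 1: P' = (I − K·H)·P̄ = [3529756/65309 1574462/65309 -2971718/65309; 1574462/65309 1132934/65309 -710062/65309; -2971718/65309 -710062/65309 3411494/65309]
step 2: x̄ = F·x = [113509/65309, -124974/65309, -236302/65309]
step 2: P̄ = F·P·Fᵀ + Q = [21356803/65309 33705820/65309 -3318930/65309; 33705820/65309 59266068/65309 -850835/65309; -3318930/65309 -850835/65309 4055475/65309]
step 2: y = z − H·x̄ = [46918/65309]
step 2: S = H·P̄·Hᵀ + R = [105636457/65309]
step 2: K = P̄·Hᵀ·S⁻¹ = [43684911/105636457; 78382414/105636457; -706665/105636457]
step 2: x' = x̄ + K·y = [214982579/105636457, -145833874/105636457, -382723076/105636457]
step 2: P' = (I − K·H)·P̄ = [5323700450/105636457 2089063154/105636457 -4895640855/105636457; 2089063154/105636457 1789257520/105636457 -528090865/105636457; -4895640855/105636457 -528090865/105636457 6552031650/105636457]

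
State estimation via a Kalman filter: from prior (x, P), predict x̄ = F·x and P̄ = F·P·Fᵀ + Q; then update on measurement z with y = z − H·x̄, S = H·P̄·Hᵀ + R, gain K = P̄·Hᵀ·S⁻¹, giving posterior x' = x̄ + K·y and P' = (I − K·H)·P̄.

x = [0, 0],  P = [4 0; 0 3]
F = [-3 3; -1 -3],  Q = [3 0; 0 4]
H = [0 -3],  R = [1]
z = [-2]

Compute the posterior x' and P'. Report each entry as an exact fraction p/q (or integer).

x̄ = F·x = [0, 0]
P̄ = F·P·Fᵀ + Q = [66 -15; -15 35]
y = z − H·x̄ = [-2]
S = H·P̄·Hᵀ + R = [316]
K = P̄·Hᵀ·S⁻¹ = [45/316; -105/316]
x' = x̄ + K·y = [-45/158, 105/158]
P' = (I − K·H)·P̄ = [18831/316 -15/316; -15/316 35/316]

x' = [-45/158, 105/158]
P' = [18831/316 -15/316; -15/316 35/316]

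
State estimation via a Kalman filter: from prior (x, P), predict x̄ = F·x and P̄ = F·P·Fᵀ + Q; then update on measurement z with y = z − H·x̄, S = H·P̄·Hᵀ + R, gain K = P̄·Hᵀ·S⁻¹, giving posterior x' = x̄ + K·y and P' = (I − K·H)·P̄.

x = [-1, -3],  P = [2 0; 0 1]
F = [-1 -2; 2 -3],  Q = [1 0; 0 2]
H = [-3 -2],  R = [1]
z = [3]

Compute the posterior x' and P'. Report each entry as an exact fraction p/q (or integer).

x' = [99/82, -131/41]
P' = [523/164 -193/41; -193/41 295/41]

x̄ = F·x = [7, 7]
P̄ = F·P·Fᵀ + Q = [7 2; 2 19]
y = z − H·x̄ = [38]
S = H·P̄·Hᵀ + R = [164]
K = P̄·Hᵀ·S⁻¹ = [-25/164; -11/41]
x' = x̄ + K·y = [99/82, -131/41]
P' = (I − K·H)·P̄ = [523/164 -193/41; -193/41 295/41]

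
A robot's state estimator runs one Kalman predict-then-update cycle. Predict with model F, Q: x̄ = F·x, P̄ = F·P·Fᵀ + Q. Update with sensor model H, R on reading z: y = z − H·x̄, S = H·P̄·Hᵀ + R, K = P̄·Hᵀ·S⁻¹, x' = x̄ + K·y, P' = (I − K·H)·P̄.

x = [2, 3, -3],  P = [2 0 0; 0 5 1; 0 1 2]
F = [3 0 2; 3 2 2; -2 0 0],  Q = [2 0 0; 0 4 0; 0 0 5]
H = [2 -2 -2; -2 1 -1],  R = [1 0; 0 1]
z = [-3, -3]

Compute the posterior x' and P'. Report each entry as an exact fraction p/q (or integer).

x' = [2795/694, 3815/694, -51/1388]
P' = [7965/347 11891/347 -7865/694; 11891/347 53573/1041 -11865/694; -7865/694 -11865/694 8181/1388]

x̄ = F·x = [0, 6, -4]
P̄ = F·P·Fᵀ + Q = [28 30 -12; 30 58 -12; -12 -12 13]
y = z − H·x̄ = [1, -13]
S = H·P̄·Hᵀ + R = [157 -46; -46 40]
K = P̄·Hᵀ·S⁻¹ = [13/347 -213/694; -205/1041 49/2082; -181/694 -451/1388]
x' = x̄ + K·y = [2795/694, 3815/694, -51/1388]
P' = (I − K·H)·P̄ = [7965/347 11891/347 -7865/694; 11891/347 53573/1041 -11865/694; -7865/694 -11865/694 8181/1388]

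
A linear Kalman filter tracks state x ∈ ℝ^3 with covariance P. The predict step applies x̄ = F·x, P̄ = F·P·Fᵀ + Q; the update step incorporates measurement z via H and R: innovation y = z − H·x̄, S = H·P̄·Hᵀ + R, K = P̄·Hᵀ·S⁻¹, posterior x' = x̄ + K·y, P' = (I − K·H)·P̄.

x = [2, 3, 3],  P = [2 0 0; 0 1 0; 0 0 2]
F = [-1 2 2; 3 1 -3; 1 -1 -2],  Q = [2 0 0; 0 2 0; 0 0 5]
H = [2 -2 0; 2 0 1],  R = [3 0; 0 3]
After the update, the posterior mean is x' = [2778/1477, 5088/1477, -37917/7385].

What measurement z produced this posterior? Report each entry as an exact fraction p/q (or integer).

x̄ = F·x = [10, 0, -7]
P̄ = F·P·Fᵀ + Q = [16 -16 -12; -16 39 17; -12 17 16]
S = H·P̄·Hᵀ + R = [351 70; 70 35]
K = P̄·Hᵀ·S⁻¹ = [24/211 508/1477; -80/211 487/1477; -42/211 1252/7385]
x' − x̄ = [-11992/1477, 5088/1477, 13778/7385] = K·y
y = (KᵀK)⁻¹·Kᵀ·(x' − x̄) = [-23, -16]
z = y + H·x̄ = [-23, -16] + [20, 13] = [-3, -3]

z = [-3, -3]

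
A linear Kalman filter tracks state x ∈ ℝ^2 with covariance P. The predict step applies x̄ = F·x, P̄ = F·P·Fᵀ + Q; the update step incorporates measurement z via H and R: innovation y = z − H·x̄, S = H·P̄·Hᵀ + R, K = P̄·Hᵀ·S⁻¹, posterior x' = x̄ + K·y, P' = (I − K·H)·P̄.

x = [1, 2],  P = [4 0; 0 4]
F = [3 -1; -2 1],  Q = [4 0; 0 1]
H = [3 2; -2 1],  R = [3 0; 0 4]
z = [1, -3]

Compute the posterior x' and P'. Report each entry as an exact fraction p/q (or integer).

x' = [1623/1675, -1351/1675]
P' = [3188/8375 -2856/8375; -2856/8375 6972/8375]

x̄ = F·x = [1, 0]
P̄ = F·P·Fᵀ + Q = [44 -28; -28 21]
y = z − H·x̄ = [-2, -1]
S = H·P̄·Hᵀ + R = [147 -194; -194 313]
K = P̄·Hᵀ·S⁻¹ = [1284/8375 -2308/8375; 1792/8375 3171/8375]
x' = x̄ + K·y = [1623/1675, -1351/1675]
P' = (I − K·H)·P̄ = [3188/8375 -2856/8375; -2856/8375 6972/8375]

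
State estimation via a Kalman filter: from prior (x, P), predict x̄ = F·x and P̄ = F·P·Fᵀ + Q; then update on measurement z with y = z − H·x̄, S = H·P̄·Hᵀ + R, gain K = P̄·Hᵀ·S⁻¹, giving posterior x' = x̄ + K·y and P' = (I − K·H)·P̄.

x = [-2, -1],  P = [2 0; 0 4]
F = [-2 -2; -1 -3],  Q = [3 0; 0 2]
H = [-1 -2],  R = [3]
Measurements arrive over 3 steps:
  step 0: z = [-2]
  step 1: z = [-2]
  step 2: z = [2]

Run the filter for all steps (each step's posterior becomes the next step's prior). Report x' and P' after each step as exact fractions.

step 0: x' = [325/151, -1/151], P' = [1265/302 -254/151; -254/151 208/151]
step 1: x' = [-1089/929, 6172/4645], P' = [11959/1858 -2578/929; -2578/929 17459/9290]
step 2: x' = [121021/138559, -212799/138559], P' = [2398733/277118 -537113/138559; -537113/138559 335965/138559]

step 0: x̄ = F·x = [6, 5]
step 0: P̄ = F·P·Fᵀ + Q = [27 28; 28 40]
step 0: y = z − H·x̄ = [14]
step 0: S = H·P̄·Hᵀ + R = [302]
step 0: K = P̄·Hᵀ·S⁻¹ = [-83/302; -54/151]
step 0: x' = x̄ + K·y = [325/151, -1/151]
step 0: P' = (I − K·H)·P̄ = [1265/302 -254/151; -254/151 208/151]
step 1: x̄ = F·x = [-648/151, -322/151]
step 1: P̄ = F·P·Fᵀ + Q = [1783/151 481/151; 481/151 2565/302]
step 1: y = z − H·x̄ = [-1594/151]
step 1: S = H·P̄·Hᵀ + R = [9290/151]
step 1: K = P̄·Hᵀ·S⁻¹ = [-549/1858; -1523/4645]
step 1: x' = x̄ + K·y = [-1089/929, 6172/4645]
step 1: P' = (I − K·H)·P̄ = [11959/1858 -2578/929; -2578/929 17459/9290]
step 2: x̄ = F·x = [-1454/4645, -13071/4645]
step 2: P̄ = F·P·Fᵀ + Q = [65323/4645 9052/4645; 9052/4645 40413/4645]
step 2: y = z − H·x̄ = [-18306/4645]
step 2: S = H·P̄·Hᵀ + R = [277118/4645]
step 2: K = P̄·Hᵀ·S⁻¹ = [-83427/277118; -44939/138559]
step 2: x' = x̄ + K·y = [121021/138559, -212799/138559]
step 2: P' = (I − K·H)·P̄ = [2398733/277118 -537113/138559; -537113/138559 335965/138559]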